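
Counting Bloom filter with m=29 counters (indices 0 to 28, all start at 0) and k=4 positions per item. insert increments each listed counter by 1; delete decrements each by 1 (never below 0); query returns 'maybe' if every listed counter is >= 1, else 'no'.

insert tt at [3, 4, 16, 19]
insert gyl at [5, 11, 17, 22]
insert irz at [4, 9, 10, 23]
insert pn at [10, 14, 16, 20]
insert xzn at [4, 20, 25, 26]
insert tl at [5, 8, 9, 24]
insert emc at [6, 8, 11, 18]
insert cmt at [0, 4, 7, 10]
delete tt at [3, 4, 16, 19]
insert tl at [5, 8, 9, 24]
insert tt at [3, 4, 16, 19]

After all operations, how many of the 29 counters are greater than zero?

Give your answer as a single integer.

Step 1: insert tt at [3, 4, 16, 19] -> counters=[0,0,0,1,1,0,0,0,0,0,0,0,0,0,0,0,1,0,0,1,0,0,0,0,0,0,0,0,0]
Step 2: insert gyl at [5, 11, 17, 22] -> counters=[0,0,0,1,1,1,0,0,0,0,0,1,0,0,0,0,1,1,0,1,0,0,1,0,0,0,0,0,0]
Step 3: insert irz at [4, 9, 10, 23] -> counters=[0,0,0,1,2,1,0,0,0,1,1,1,0,0,0,0,1,1,0,1,0,0,1,1,0,0,0,0,0]
Step 4: insert pn at [10, 14, 16, 20] -> counters=[0,0,0,1,2,1,0,0,0,1,2,1,0,0,1,0,2,1,0,1,1,0,1,1,0,0,0,0,0]
Step 5: insert xzn at [4, 20, 25, 26] -> counters=[0,0,0,1,3,1,0,0,0,1,2,1,0,0,1,0,2,1,0,1,2,0,1,1,0,1,1,0,0]
Step 6: insert tl at [5, 8, 9, 24] -> counters=[0,0,0,1,3,2,0,0,1,2,2,1,0,0,1,0,2,1,0,1,2,0,1,1,1,1,1,0,0]
Step 7: insert emc at [6, 8, 11, 18] -> counters=[0,0,0,1,3,2,1,0,2,2,2,2,0,0,1,0,2,1,1,1,2,0,1,1,1,1,1,0,0]
Step 8: insert cmt at [0, 4, 7, 10] -> counters=[1,0,0,1,4,2,1,1,2,2,3,2,0,0,1,0,2,1,1,1,2,0,1,1,1,1,1,0,0]
Step 9: delete tt at [3, 4, 16, 19] -> counters=[1,0,0,0,3,2,1,1,2,2,3,2,0,0,1,0,1,1,1,0,2,0,1,1,1,1,1,0,0]
Step 10: insert tl at [5, 8, 9, 24] -> counters=[1,0,0,0,3,3,1,1,3,3,3,2,0,0,1,0,1,1,1,0,2,0,1,1,2,1,1,0,0]
Step 11: insert tt at [3, 4, 16, 19] -> counters=[1,0,0,1,4,3,1,1,3,3,3,2,0,0,1,0,2,1,1,1,2,0,1,1,2,1,1,0,0]
Final counters=[1,0,0,1,4,3,1,1,3,3,3,2,0,0,1,0,2,1,1,1,2,0,1,1,2,1,1,0,0] -> 21 nonzero

Answer: 21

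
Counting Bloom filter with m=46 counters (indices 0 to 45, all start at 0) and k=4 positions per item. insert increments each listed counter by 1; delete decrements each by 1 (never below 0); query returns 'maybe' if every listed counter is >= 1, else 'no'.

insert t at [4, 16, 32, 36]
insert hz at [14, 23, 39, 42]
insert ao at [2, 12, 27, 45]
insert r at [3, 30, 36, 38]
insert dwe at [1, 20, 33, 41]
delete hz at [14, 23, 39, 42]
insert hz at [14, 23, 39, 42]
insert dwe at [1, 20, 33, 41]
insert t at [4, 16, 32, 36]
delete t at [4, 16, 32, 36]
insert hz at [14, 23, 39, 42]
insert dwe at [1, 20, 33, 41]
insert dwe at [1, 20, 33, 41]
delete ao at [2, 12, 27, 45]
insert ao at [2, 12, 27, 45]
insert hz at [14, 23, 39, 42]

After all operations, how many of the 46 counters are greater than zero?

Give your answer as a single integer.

Step 1: insert t at [4, 16, 32, 36] -> counters=[0,0,0,0,1,0,0,0,0,0,0,0,0,0,0,0,1,0,0,0,0,0,0,0,0,0,0,0,0,0,0,0,1,0,0,0,1,0,0,0,0,0,0,0,0,0]
Step 2: insert hz at [14, 23, 39, 42] -> counters=[0,0,0,0,1,0,0,0,0,0,0,0,0,0,1,0,1,0,0,0,0,0,0,1,0,0,0,0,0,0,0,0,1,0,0,0,1,0,0,1,0,0,1,0,0,0]
Step 3: insert ao at [2, 12, 27, 45] -> counters=[0,0,1,0,1,0,0,0,0,0,0,0,1,0,1,0,1,0,0,0,0,0,0,1,0,0,0,1,0,0,0,0,1,0,0,0,1,0,0,1,0,0,1,0,0,1]
Step 4: insert r at [3, 30, 36, 38] -> counters=[0,0,1,1,1,0,0,0,0,0,0,0,1,0,1,0,1,0,0,0,0,0,0,1,0,0,0,1,0,0,1,0,1,0,0,0,2,0,1,1,0,0,1,0,0,1]
Step 5: insert dwe at [1, 20, 33, 41] -> counters=[0,1,1,1,1,0,0,0,0,0,0,0,1,0,1,0,1,0,0,0,1,0,0,1,0,0,0,1,0,0,1,0,1,1,0,0,2,0,1,1,0,1,1,0,0,1]
Step 6: delete hz at [14, 23, 39, 42] -> counters=[0,1,1,1,1,0,0,0,0,0,0,0,1,0,0,0,1,0,0,0,1,0,0,0,0,0,0,1,0,0,1,0,1,1,0,0,2,0,1,0,0,1,0,0,0,1]
Step 7: insert hz at [14, 23, 39, 42] -> counters=[0,1,1,1,1,0,0,0,0,0,0,0,1,0,1,0,1,0,0,0,1,0,0,1,0,0,0,1,0,0,1,0,1,1,0,0,2,0,1,1,0,1,1,0,0,1]
Step 8: insert dwe at [1, 20, 33, 41] -> counters=[0,2,1,1,1,0,0,0,0,0,0,0,1,0,1,0,1,0,0,0,2,0,0,1,0,0,0,1,0,0,1,0,1,2,0,0,2,0,1,1,0,2,1,0,0,1]
Step 9: insert t at [4, 16, 32, 36] -> counters=[0,2,1,1,2,0,0,0,0,0,0,0,1,0,1,0,2,0,0,0,2,0,0,1,0,0,0,1,0,0,1,0,2,2,0,0,3,0,1,1,0,2,1,0,0,1]
Step 10: delete t at [4, 16, 32, 36] -> counters=[0,2,1,1,1,0,0,0,0,0,0,0,1,0,1,0,1,0,0,0,2,0,0,1,0,0,0,1,0,0,1,0,1,2,0,0,2,0,1,1,0,2,1,0,0,1]
Step 11: insert hz at [14, 23, 39, 42] -> counters=[0,2,1,1,1,0,0,0,0,0,0,0,1,0,2,0,1,0,0,0,2,0,0,2,0,0,0,1,0,0,1,0,1,2,0,0,2,0,1,2,0,2,2,0,0,1]
Step 12: insert dwe at [1, 20, 33, 41] -> counters=[0,3,1,1,1,0,0,0,0,0,0,0,1,0,2,0,1,0,0,0,3,0,0,2,0,0,0,1,0,0,1,0,1,3,0,0,2,0,1,2,0,3,2,0,0,1]
Step 13: insert dwe at [1, 20, 33, 41] -> counters=[0,4,1,1,1,0,0,0,0,0,0,0,1,0,2,0,1,0,0,0,4,0,0,2,0,0,0,1,0,0,1,0,1,4,0,0,2,0,1,2,0,4,2,0,0,1]
Step 14: delete ao at [2, 12, 27, 45] -> counters=[0,4,0,1,1,0,0,0,0,0,0,0,0,0,2,0,1,0,0,0,4,0,0,2,0,0,0,0,0,0,1,0,1,4,0,0,2,0,1,2,0,4,2,0,0,0]
Step 15: insert ao at [2, 12, 27, 45] -> counters=[0,4,1,1,1,0,0,0,0,0,0,0,1,0,2,0,1,0,0,0,4,0,0,2,0,0,0,1,0,0,1,0,1,4,0,0,2,0,1,2,0,4,2,0,0,1]
Step 16: insert hz at [14, 23, 39, 42] -> counters=[0,4,1,1,1,0,0,0,0,0,0,0,1,0,3,0,1,0,0,0,4,0,0,3,0,0,0,1,0,0,1,0,1,4,0,0,2,0,1,3,0,4,3,0,0,1]
Final counters=[0,4,1,1,1,0,0,0,0,0,0,0,1,0,3,0,1,0,0,0,4,0,0,3,0,0,0,1,0,0,1,0,1,4,0,0,2,0,1,3,0,4,3,0,0,1] -> 19 nonzero

Answer: 19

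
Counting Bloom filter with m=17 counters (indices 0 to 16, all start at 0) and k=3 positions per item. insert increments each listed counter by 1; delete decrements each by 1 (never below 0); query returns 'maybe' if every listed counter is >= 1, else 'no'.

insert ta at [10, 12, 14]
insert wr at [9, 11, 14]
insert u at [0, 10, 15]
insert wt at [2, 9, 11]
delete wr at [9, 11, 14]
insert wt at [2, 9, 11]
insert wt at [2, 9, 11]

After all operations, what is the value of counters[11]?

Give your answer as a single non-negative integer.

Step 1: insert ta at [10, 12, 14] -> counters=[0,0,0,0,0,0,0,0,0,0,1,0,1,0,1,0,0]
Step 2: insert wr at [9, 11, 14] -> counters=[0,0,0,0,0,0,0,0,0,1,1,1,1,0,2,0,0]
Step 3: insert u at [0, 10, 15] -> counters=[1,0,0,0,0,0,0,0,0,1,2,1,1,0,2,1,0]
Step 4: insert wt at [2, 9, 11] -> counters=[1,0,1,0,0,0,0,0,0,2,2,2,1,0,2,1,0]
Step 5: delete wr at [9, 11, 14] -> counters=[1,0,1,0,0,0,0,0,0,1,2,1,1,0,1,1,0]
Step 6: insert wt at [2, 9, 11] -> counters=[1,0,2,0,0,0,0,0,0,2,2,2,1,0,1,1,0]
Step 7: insert wt at [2, 9, 11] -> counters=[1,0,3,0,0,0,0,0,0,3,2,3,1,0,1,1,0]
Final counters=[1,0,3,0,0,0,0,0,0,3,2,3,1,0,1,1,0] -> counters[11]=3

Answer: 3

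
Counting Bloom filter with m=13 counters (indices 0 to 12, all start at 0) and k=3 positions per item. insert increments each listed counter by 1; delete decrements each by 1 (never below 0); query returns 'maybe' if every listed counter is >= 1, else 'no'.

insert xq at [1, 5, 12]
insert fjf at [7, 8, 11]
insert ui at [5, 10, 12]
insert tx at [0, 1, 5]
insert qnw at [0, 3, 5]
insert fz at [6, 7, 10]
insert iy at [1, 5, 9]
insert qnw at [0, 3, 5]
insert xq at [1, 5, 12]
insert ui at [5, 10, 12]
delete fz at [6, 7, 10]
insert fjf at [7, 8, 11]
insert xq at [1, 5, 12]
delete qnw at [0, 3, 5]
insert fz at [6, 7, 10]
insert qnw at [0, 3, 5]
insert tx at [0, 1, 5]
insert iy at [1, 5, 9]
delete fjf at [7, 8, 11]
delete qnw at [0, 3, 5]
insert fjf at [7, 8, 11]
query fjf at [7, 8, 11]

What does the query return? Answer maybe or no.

Answer: maybe

Derivation:
Step 1: insert xq at [1, 5, 12] -> counters=[0,1,0,0,0,1,0,0,0,0,0,0,1]
Step 2: insert fjf at [7, 8, 11] -> counters=[0,1,0,0,0,1,0,1,1,0,0,1,1]
Step 3: insert ui at [5, 10, 12] -> counters=[0,1,0,0,0,2,0,1,1,0,1,1,2]
Step 4: insert tx at [0, 1, 5] -> counters=[1,2,0,0,0,3,0,1,1,0,1,1,2]
Step 5: insert qnw at [0, 3, 5] -> counters=[2,2,0,1,0,4,0,1,1,0,1,1,2]
Step 6: insert fz at [6, 7, 10] -> counters=[2,2,0,1,0,4,1,2,1,0,2,1,2]
Step 7: insert iy at [1, 5, 9] -> counters=[2,3,0,1,0,5,1,2,1,1,2,1,2]
Step 8: insert qnw at [0, 3, 5] -> counters=[3,3,0,2,0,6,1,2,1,1,2,1,2]
Step 9: insert xq at [1, 5, 12] -> counters=[3,4,0,2,0,7,1,2,1,1,2,1,3]
Step 10: insert ui at [5, 10, 12] -> counters=[3,4,0,2,0,8,1,2,1,1,3,1,4]
Step 11: delete fz at [6, 7, 10] -> counters=[3,4,0,2,0,8,0,1,1,1,2,1,4]
Step 12: insert fjf at [7, 8, 11] -> counters=[3,4,0,2,0,8,0,2,2,1,2,2,4]
Step 13: insert xq at [1, 5, 12] -> counters=[3,5,0,2,0,9,0,2,2,1,2,2,5]
Step 14: delete qnw at [0, 3, 5] -> counters=[2,5,0,1,0,8,0,2,2,1,2,2,5]
Step 15: insert fz at [6, 7, 10] -> counters=[2,5,0,1,0,8,1,3,2,1,3,2,5]
Step 16: insert qnw at [0, 3, 5] -> counters=[3,5,0,2,0,9,1,3,2,1,3,2,5]
Step 17: insert tx at [0, 1, 5] -> counters=[4,6,0,2,0,10,1,3,2,1,3,2,5]
Step 18: insert iy at [1, 5, 9] -> counters=[4,7,0,2,0,11,1,3,2,2,3,2,5]
Step 19: delete fjf at [7, 8, 11] -> counters=[4,7,0,2,0,11,1,2,1,2,3,1,5]
Step 20: delete qnw at [0, 3, 5] -> counters=[3,7,0,1,0,10,1,2,1,2,3,1,5]
Step 21: insert fjf at [7, 8, 11] -> counters=[3,7,0,1,0,10,1,3,2,2,3,2,5]
Query fjf: check counters[7]=3 counters[8]=2 counters[11]=2 -> maybe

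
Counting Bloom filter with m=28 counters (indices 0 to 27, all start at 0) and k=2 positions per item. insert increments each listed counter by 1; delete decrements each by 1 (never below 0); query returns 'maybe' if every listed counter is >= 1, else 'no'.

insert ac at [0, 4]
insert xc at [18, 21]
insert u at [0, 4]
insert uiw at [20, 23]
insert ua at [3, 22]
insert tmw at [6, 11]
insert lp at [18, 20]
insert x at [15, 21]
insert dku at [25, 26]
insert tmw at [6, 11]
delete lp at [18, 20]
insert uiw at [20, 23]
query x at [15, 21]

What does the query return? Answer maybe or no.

Step 1: insert ac at [0, 4] -> counters=[1,0,0,0,1,0,0,0,0,0,0,0,0,0,0,0,0,0,0,0,0,0,0,0,0,0,0,0]
Step 2: insert xc at [18, 21] -> counters=[1,0,0,0,1,0,0,0,0,0,0,0,0,0,0,0,0,0,1,0,0,1,0,0,0,0,0,0]
Step 3: insert u at [0, 4] -> counters=[2,0,0,0,2,0,0,0,0,0,0,0,0,0,0,0,0,0,1,0,0,1,0,0,0,0,0,0]
Step 4: insert uiw at [20, 23] -> counters=[2,0,0,0,2,0,0,0,0,0,0,0,0,0,0,0,0,0,1,0,1,1,0,1,0,0,0,0]
Step 5: insert ua at [3, 22] -> counters=[2,0,0,1,2,0,0,0,0,0,0,0,0,0,0,0,0,0,1,0,1,1,1,1,0,0,0,0]
Step 6: insert tmw at [6, 11] -> counters=[2,0,0,1,2,0,1,0,0,0,0,1,0,0,0,0,0,0,1,0,1,1,1,1,0,0,0,0]
Step 7: insert lp at [18, 20] -> counters=[2,0,0,1,2,0,1,0,0,0,0,1,0,0,0,0,0,0,2,0,2,1,1,1,0,0,0,0]
Step 8: insert x at [15, 21] -> counters=[2,0,0,1,2,0,1,0,0,0,0,1,0,0,0,1,0,0,2,0,2,2,1,1,0,0,0,0]
Step 9: insert dku at [25, 26] -> counters=[2,0,0,1,2,0,1,0,0,0,0,1,0,0,0,1,0,0,2,0,2,2,1,1,0,1,1,0]
Step 10: insert tmw at [6, 11] -> counters=[2,0,0,1,2,0,2,0,0,0,0,2,0,0,0,1,0,0,2,0,2,2,1,1,0,1,1,0]
Step 11: delete lp at [18, 20] -> counters=[2,0,0,1,2,0,2,0,0,0,0,2,0,0,0,1,0,0,1,0,1,2,1,1,0,1,1,0]
Step 12: insert uiw at [20, 23] -> counters=[2,0,0,1,2,0,2,0,0,0,0,2,0,0,0,1,0,0,1,0,2,2,1,2,0,1,1,0]
Query x: check counters[15]=1 counters[21]=2 -> maybe

Answer: maybe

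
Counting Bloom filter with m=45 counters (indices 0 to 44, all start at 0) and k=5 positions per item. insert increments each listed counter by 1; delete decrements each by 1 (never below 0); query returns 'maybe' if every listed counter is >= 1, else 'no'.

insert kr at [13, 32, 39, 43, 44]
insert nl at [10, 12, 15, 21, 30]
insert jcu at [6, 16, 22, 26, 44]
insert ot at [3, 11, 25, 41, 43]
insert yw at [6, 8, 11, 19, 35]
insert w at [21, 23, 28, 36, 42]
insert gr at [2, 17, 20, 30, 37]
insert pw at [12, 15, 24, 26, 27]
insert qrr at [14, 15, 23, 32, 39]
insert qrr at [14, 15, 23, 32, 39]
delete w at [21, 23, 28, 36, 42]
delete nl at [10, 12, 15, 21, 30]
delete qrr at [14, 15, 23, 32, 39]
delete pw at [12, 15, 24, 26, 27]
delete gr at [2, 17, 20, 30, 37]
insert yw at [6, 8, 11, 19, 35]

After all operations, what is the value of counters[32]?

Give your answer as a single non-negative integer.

Step 1: insert kr at [13, 32, 39, 43, 44] -> counters=[0,0,0,0,0,0,0,0,0,0,0,0,0,1,0,0,0,0,0,0,0,0,0,0,0,0,0,0,0,0,0,0,1,0,0,0,0,0,0,1,0,0,0,1,1]
Step 2: insert nl at [10, 12, 15, 21, 30] -> counters=[0,0,0,0,0,0,0,0,0,0,1,0,1,1,0,1,0,0,0,0,0,1,0,0,0,0,0,0,0,0,1,0,1,0,0,0,0,0,0,1,0,0,0,1,1]
Step 3: insert jcu at [6, 16, 22, 26, 44] -> counters=[0,0,0,0,0,0,1,0,0,0,1,0,1,1,0,1,1,0,0,0,0,1,1,0,0,0,1,0,0,0,1,0,1,0,0,0,0,0,0,1,0,0,0,1,2]
Step 4: insert ot at [3, 11, 25, 41, 43] -> counters=[0,0,0,1,0,0,1,0,0,0,1,1,1,1,0,1,1,0,0,0,0,1,1,0,0,1,1,0,0,0,1,0,1,0,0,0,0,0,0,1,0,1,0,2,2]
Step 5: insert yw at [6, 8, 11, 19, 35] -> counters=[0,0,0,1,0,0,2,0,1,0,1,2,1,1,0,1,1,0,0,1,0,1,1,0,0,1,1,0,0,0,1,0,1,0,0,1,0,0,0,1,0,1,0,2,2]
Step 6: insert w at [21, 23, 28, 36, 42] -> counters=[0,0,0,1,0,0,2,0,1,0,1,2,1,1,0,1,1,0,0,1,0,2,1,1,0,1,1,0,1,0,1,0,1,0,0,1,1,0,0,1,0,1,1,2,2]
Step 7: insert gr at [2, 17, 20, 30, 37] -> counters=[0,0,1,1,0,0,2,0,1,0,1,2,1,1,0,1,1,1,0,1,1,2,1,1,0,1,1,0,1,0,2,0,1,0,0,1,1,1,0,1,0,1,1,2,2]
Step 8: insert pw at [12, 15, 24, 26, 27] -> counters=[0,0,1,1,0,0,2,0,1,0,1,2,2,1,0,2,1,1,0,1,1,2,1,1,1,1,2,1,1,0,2,0,1,0,0,1,1,1,0,1,0,1,1,2,2]
Step 9: insert qrr at [14, 15, 23, 32, 39] -> counters=[0,0,1,1,0,0,2,0,1,0,1,2,2,1,1,3,1,1,0,1,1,2,1,2,1,1,2,1,1,0,2,0,2,0,0,1,1,1,0,2,0,1,1,2,2]
Step 10: insert qrr at [14, 15, 23, 32, 39] -> counters=[0,0,1,1,0,0,2,0,1,0,1,2,2,1,2,4,1,1,0,1,1,2,1,3,1,1,2,1,1,0,2,0,3,0,0,1,1,1,0,3,0,1,1,2,2]
Step 11: delete w at [21, 23, 28, 36, 42] -> counters=[0,0,1,1,0,0,2,0,1,0,1,2,2,1,2,4,1,1,0,1,1,1,1,2,1,1,2,1,0,0,2,0,3,0,0,1,0,1,0,3,0,1,0,2,2]
Step 12: delete nl at [10, 12, 15, 21, 30] -> counters=[0,0,1,1,0,0,2,0,1,0,0,2,1,1,2,3,1,1,0,1,1,0,1,2,1,1,2,1,0,0,1,0,3,0,0,1,0,1,0,3,0,1,0,2,2]
Step 13: delete qrr at [14, 15, 23, 32, 39] -> counters=[0,0,1,1,0,0,2,0,1,0,0,2,1,1,1,2,1,1,0,1,1,0,1,1,1,1,2,1,0,0,1,0,2,0,0,1,0,1,0,2,0,1,0,2,2]
Step 14: delete pw at [12, 15, 24, 26, 27] -> counters=[0,0,1,1,0,0,2,0,1,0,0,2,0,1,1,1,1,1,0,1,1,0,1,1,0,1,1,0,0,0,1,0,2,0,0,1,0,1,0,2,0,1,0,2,2]
Step 15: delete gr at [2, 17, 20, 30, 37] -> counters=[0,0,0,1,0,0,2,0,1,0,0,2,0,1,1,1,1,0,0,1,0,0,1,1,0,1,1,0,0,0,0,0,2,0,0,1,0,0,0,2,0,1,0,2,2]
Step 16: insert yw at [6, 8, 11, 19, 35] -> counters=[0,0,0,1,0,0,3,0,2,0,0,3,0,1,1,1,1,0,0,2,0,0,1,1,0,1,1,0,0,0,0,0,2,0,0,2,0,0,0,2,0,1,0,2,2]
Final counters=[0,0,0,1,0,0,3,0,2,0,0,3,0,1,1,1,1,0,0,2,0,0,1,1,0,1,1,0,0,0,0,0,2,0,0,2,0,0,0,2,0,1,0,2,2] -> counters[32]=2

Answer: 2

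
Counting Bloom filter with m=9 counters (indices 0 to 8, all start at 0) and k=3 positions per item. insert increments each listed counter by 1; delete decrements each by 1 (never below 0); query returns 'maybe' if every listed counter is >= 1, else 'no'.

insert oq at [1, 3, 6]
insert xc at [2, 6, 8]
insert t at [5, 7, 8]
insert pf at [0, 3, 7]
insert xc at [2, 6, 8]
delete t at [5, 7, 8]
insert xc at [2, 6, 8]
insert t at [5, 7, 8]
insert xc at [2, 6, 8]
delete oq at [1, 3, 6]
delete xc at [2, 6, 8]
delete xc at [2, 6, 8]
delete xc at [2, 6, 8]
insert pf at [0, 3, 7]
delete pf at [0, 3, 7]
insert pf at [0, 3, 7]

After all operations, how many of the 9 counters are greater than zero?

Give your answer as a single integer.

Step 1: insert oq at [1, 3, 6] -> counters=[0,1,0,1,0,0,1,0,0]
Step 2: insert xc at [2, 6, 8] -> counters=[0,1,1,1,0,0,2,0,1]
Step 3: insert t at [5, 7, 8] -> counters=[0,1,1,1,0,1,2,1,2]
Step 4: insert pf at [0, 3, 7] -> counters=[1,1,1,2,0,1,2,2,2]
Step 5: insert xc at [2, 6, 8] -> counters=[1,1,2,2,0,1,3,2,3]
Step 6: delete t at [5, 7, 8] -> counters=[1,1,2,2,0,0,3,1,2]
Step 7: insert xc at [2, 6, 8] -> counters=[1,1,3,2,0,0,4,1,3]
Step 8: insert t at [5, 7, 8] -> counters=[1,1,3,2,0,1,4,2,4]
Step 9: insert xc at [2, 6, 8] -> counters=[1,1,4,2,0,1,5,2,5]
Step 10: delete oq at [1, 3, 6] -> counters=[1,0,4,1,0,1,4,2,5]
Step 11: delete xc at [2, 6, 8] -> counters=[1,0,3,1,0,1,3,2,4]
Step 12: delete xc at [2, 6, 8] -> counters=[1,0,2,1,0,1,2,2,3]
Step 13: delete xc at [2, 6, 8] -> counters=[1,0,1,1,0,1,1,2,2]
Step 14: insert pf at [0, 3, 7] -> counters=[2,0,1,2,0,1,1,3,2]
Step 15: delete pf at [0, 3, 7] -> counters=[1,0,1,1,0,1,1,2,2]
Step 16: insert pf at [0, 3, 7] -> counters=[2,0,1,2,0,1,1,3,2]
Final counters=[2,0,1,2,0,1,1,3,2] -> 7 nonzero

Answer: 7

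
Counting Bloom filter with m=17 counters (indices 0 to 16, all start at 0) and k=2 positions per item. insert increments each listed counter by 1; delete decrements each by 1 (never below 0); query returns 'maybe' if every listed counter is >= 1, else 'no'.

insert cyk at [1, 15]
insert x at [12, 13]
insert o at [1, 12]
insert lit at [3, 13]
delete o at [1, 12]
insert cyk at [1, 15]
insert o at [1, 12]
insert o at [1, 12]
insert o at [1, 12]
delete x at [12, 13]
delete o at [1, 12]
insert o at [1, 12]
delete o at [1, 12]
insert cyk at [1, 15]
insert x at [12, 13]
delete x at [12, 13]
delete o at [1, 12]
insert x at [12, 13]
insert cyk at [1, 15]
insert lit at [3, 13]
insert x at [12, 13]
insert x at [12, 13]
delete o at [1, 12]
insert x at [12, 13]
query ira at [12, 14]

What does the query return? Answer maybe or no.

Answer: no

Derivation:
Step 1: insert cyk at [1, 15] -> counters=[0,1,0,0,0,0,0,0,0,0,0,0,0,0,0,1,0]
Step 2: insert x at [12, 13] -> counters=[0,1,0,0,0,0,0,0,0,0,0,0,1,1,0,1,0]
Step 3: insert o at [1, 12] -> counters=[0,2,0,0,0,0,0,0,0,0,0,0,2,1,0,1,0]
Step 4: insert lit at [3, 13] -> counters=[0,2,0,1,0,0,0,0,0,0,0,0,2,2,0,1,0]
Step 5: delete o at [1, 12] -> counters=[0,1,0,1,0,0,0,0,0,0,0,0,1,2,0,1,0]
Step 6: insert cyk at [1, 15] -> counters=[0,2,0,1,0,0,0,0,0,0,0,0,1,2,0,2,0]
Step 7: insert o at [1, 12] -> counters=[0,3,0,1,0,0,0,0,0,0,0,0,2,2,0,2,0]
Step 8: insert o at [1, 12] -> counters=[0,4,0,1,0,0,0,0,0,0,0,0,3,2,0,2,0]
Step 9: insert o at [1, 12] -> counters=[0,5,0,1,0,0,0,0,0,0,0,0,4,2,0,2,0]
Step 10: delete x at [12, 13] -> counters=[0,5,0,1,0,0,0,0,0,0,0,0,3,1,0,2,0]
Step 11: delete o at [1, 12] -> counters=[0,4,0,1,0,0,0,0,0,0,0,0,2,1,0,2,0]
Step 12: insert o at [1, 12] -> counters=[0,5,0,1,0,0,0,0,0,0,0,0,3,1,0,2,0]
Step 13: delete o at [1, 12] -> counters=[0,4,0,1,0,0,0,0,0,0,0,0,2,1,0,2,0]
Step 14: insert cyk at [1, 15] -> counters=[0,5,0,1,0,0,0,0,0,0,0,0,2,1,0,3,0]
Step 15: insert x at [12, 13] -> counters=[0,5,0,1,0,0,0,0,0,0,0,0,3,2,0,3,0]
Step 16: delete x at [12, 13] -> counters=[0,5,0,1,0,0,0,0,0,0,0,0,2,1,0,3,0]
Step 17: delete o at [1, 12] -> counters=[0,4,0,1,0,0,0,0,0,0,0,0,1,1,0,3,0]
Step 18: insert x at [12, 13] -> counters=[0,4,0,1,0,0,0,0,0,0,0,0,2,2,0,3,0]
Step 19: insert cyk at [1, 15] -> counters=[0,5,0,1,0,0,0,0,0,0,0,0,2,2,0,4,0]
Step 20: insert lit at [3, 13] -> counters=[0,5,0,2,0,0,0,0,0,0,0,0,2,3,0,4,0]
Step 21: insert x at [12, 13] -> counters=[0,5,0,2,0,0,0,0,0,0,0,0,3,4,0,4,0]
Step 22: insert x at [12, 13] -> counters=[0,5,0,2,0,0,0,0,0,0,0,0,4,5,0,4,0]
Step 23: delete o at [1, 12] -> counters=[0,4,0,2,0,0,0,0,0,0,0,0,3,5,0,4,0]
Step 24: insert x at [12, 13] -> counters=[0,4,0,2,0,0,0,0,0,0,0,0,4,6,0,4,0]
Query ira: check counters[12]=4 counters[14]=0 -> no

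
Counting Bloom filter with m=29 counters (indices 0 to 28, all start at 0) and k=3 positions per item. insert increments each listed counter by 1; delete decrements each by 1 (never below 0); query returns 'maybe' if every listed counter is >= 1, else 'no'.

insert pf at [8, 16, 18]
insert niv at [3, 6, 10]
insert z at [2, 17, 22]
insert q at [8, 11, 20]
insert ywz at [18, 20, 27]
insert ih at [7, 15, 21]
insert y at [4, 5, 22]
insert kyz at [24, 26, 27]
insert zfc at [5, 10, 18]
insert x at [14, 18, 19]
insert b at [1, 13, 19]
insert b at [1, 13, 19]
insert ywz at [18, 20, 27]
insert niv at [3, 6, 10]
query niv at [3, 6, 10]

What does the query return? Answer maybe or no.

Answer: maybe

Derivation:
Step 1: insert pf at [8, 16, 18] -> counters=[0,0,0,0,0,0,0,0,1,0,0,0,0,0,0,0,1,0,1,0,0,0,0,0,0,0,0,0,0]
Step 2: insert niv at [3, 6, 10] -> counters=[0,0,0,1,0,0,1,0,1,0,1,0,0,0,0,0,1,0,1,0,0,0,0,0,0,0,0,0,0]
Step 3: insert z at [2, 17, 22] -> counters=[0,0,1,1,0,0,1,0,1,0,1,0,0,0,0,0,1,1,1,0,0,0,1,0,0,0,0,0,0]
Step 4: insert q at [8, 11, 20] -> counters=[0,0,1,1,0,0,1,0,2,0,1,1,0,0,0,0,1,1,1,0,1,0,1,0,0,0,0,0,0]
Step 5: insert ywz at [18, 20, 27] -> counters=[0,0,1,1,0,0,1,0,2,0,1,1,0,0,0,0,1,1,2,0,2,0,1,0,0,0,0,1,0]
Step 6: insert ih at [7, 15, 21] -> counters=[0,0,1,1,0,0,1,1,2,0,1,1,0,0,0,1,1,1,2,0,2,1,1,0,0,0,0,1,0]
Step 7: insert y at [4, 5, 22] -> counters=[0,0,1,1,1,1,1,1,2,0,1,1,0,0,0,1,1,1,2,0,2,1,2,0,0,0,0,1,0]
Step 8: insert kyz at [24, 26, 27] -> counters=[0,0,1,1,1,1,1,1,2,0,1,1,0,0,0,1,1,1,2,0,2,1,2,0,1,0,1,2,0]
Step 9: insert zfc at [5, 10, 18] -> counters=[0,0,1,1,1,2,1,1,2,0,2,1,0,0,0,1,1,1,3,0,2,1,2,0,1,0,1,2,0]
Step 10: insert x at [14, 18, 19] -> counters=[0,0,1,1,1,2,1,1,2,0,2,1,0,0,1,1,1,1,4,1,2,1,2,0,1,0,1,2,0]
Step 11: insert b at [1, 13, 19] -> counters=[0,1,1,1,1,2,1,1,2,0,2,1,0,1,1,1,1,1,4,2,2,1,2,0,1,0,1,2,0]
Step 12: insert b at [1, 13, 19] -> counters=[0,2,1,1,1,2,1,1,2,0,2,1,0,2,1,1,1,1,4,3,2,1,2,0,1,0,1,2,0]
Step 13: insert ywz at [18, 20, 27] -> counters=[0,2,1,1,1,2,1,1,2,0,2,1,0,2,1,1,1,1,5,3,3,1,2,0,1,0,1,3,0]
Step 14: insert niv at [3, 6, 10] -> counters=[0,2,1,2,1,2,2,1,2,0,3,1,0,2,1,1,1,1,5,3,3,1,2,0,1,0,1,3,0]
Query niv: check counters[3]=2 counters[6]=2 counters[10]=3 -> maybe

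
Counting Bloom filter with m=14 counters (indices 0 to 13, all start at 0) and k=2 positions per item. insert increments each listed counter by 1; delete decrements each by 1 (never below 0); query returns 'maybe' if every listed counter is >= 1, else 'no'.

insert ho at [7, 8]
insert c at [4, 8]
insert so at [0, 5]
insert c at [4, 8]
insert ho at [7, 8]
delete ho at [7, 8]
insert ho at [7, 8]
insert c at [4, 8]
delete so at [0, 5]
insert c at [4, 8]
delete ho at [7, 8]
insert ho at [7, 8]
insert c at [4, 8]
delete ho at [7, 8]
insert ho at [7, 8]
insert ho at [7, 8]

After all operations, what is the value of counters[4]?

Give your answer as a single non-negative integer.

Step 1: insert ho at [7, 8] -> counters=[0,0,0,0,0,0,0,1,1,0,0,0,0,0]
Step 2: insert c at [4, 8] -> counters=[0,0,0,0,1,0,0,1,2,0,0,0,0,0]
Step 3: insert so at [0, 5] -> counters=[1,0,0,0,1,1,0,1,2,0,0,0,0,0]
Step 4: insert c at [4, 8] -> counters=[1,0,0,0,2,1,0,1,3,0,0,0,0,0]
Step 5: insert ho at [7, 8] -> counters=[1,0,0,0,2,1,0,2,4,0,0,0,0,0]
Step 6: delete ho at [7, 8] -> counters=[1,0,0,0,2,1,0,1,3,0,0,0,0,0]
Step 7: insert ho at [7, 8] -> counters=[1,0,0,0,2,1,0,2,4,0,0,0,0,0]
Step 8: insert c at [4, 8] -> counters=[1,0,0,0,3,1,0,2,5,0,0,0,0,0]
Step 9: delete so at [0, 5] -> counters=[0,0,0,0,3,0,0,2,5,0,0,0,0,0]
Step 10: insert c at [4, 8] -> counters=[0,0,0,0,4,0,0,2,6,0,0,0,0,0]
Step 11: delete ho at [7, 8] -> counters=[0,0,0,0,4,0,0,1,5,0,0,0,0,0]
Step 12: insert ho at [7, 8] -> counters=[0,0,0,0,4,0,0,2,6,0,0,0,0,0]
Step 13: insert c at [4, 8] -> counters=[0,0,0,0,5,0,0,2,7,0,0,0,0,0]
Step 14: delete ho at [7, 8] -> counters=[0,0,0,0,5,0,0,1,6,0,0,0,0,0]
Step 15: insert ho at [7, 8] -> counters=[0,0,0,0,5,0,0,2,7,0,0,0,0,0]
Step 16: insert ho at [7, 8] -> counters=[0,0,0,0,5,0,0,3,8,0,0,0,0,0]
Final counters=[0,0,0,0,5,0,0,3,8,0,0,0,0,0] -> counters[4]=5

Answer: 5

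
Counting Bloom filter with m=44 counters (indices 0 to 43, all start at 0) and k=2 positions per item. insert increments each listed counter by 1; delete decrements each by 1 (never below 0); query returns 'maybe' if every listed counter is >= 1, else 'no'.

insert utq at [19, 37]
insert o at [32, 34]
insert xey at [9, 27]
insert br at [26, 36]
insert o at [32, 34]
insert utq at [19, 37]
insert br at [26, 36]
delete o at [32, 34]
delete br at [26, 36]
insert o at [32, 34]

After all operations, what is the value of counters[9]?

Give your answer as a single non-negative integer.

Answer: 1

Derivation:
Step 1: insert utq at [19, 37] -> counters=[0,0,0,0,0,0,0,0,0,0,0,0,0,0,0,0,0,0,0,1,0,0,0,0,0,0,0,0,0,0,0,0,0,0,0,0,0,1,0,0,0,0,0,0]
Step 2: insert o at [32, 34] -> counters=[0,0,0,0,0,0,0,0,0,0,0,0,0,0,0,0,0,0,0,1,0,0,0,0,0,0,0,0,0,0,0,0,1,0,1,0,0,1,0,0,0,0,0,0]
Step 3: insert xey at [9, 27] -> counters=[0,0,0,0,0,0,0,0,0,1,0,0,0,0,0,0,0,0,0,1,0,0,0,0,0,0,0,1,0,0,0,0,1,0,1,0,0,1,0,0,0,0,0,0]
Step 4: insert br at [26, 36] -> counters=[0,0,0,0,0,0,0,0,0,1,0,0,0,0,0,0,0,0,0,1,0,0,0,0,0,0,1,1,0,0,0,0,1,0,1,0,1,1,0,0,0,0,0,0]
Step 5: insert o at [32, 34] -> counters=[0,0,0,0,0,0,0,0,0,1,0,0,0,0,0,0,0,0,0,1,0,0,0,0,0,0,1,1,0,0,0,0,2,0,2,0,1,1,0,0,0,0,0,0]
Step 6: insert utq at [19, 37] -> counters=[0,0,0,0,0,0,0,0,0,1,0,0,0,0,0,0,0,0,0,2,0,0,0,0,0,0,1,1,0,0,0,0,2,0,2,0,1,2,0,0,0,0,0,0]
Step 7: insert br at [26, 36] -> counters=[0,0,0,0,0,0,0,0,0,1,0,0,0,0,0,0,0,0,0,2,0,0,0,0,0,0,2,1,0,0,0,0,2,0,2,0,2,2,0,0,0,0,0,0]
Step 8: delete o at [32, 34] -> counters=[0,0,0,0,0,0,0,0,0,1,0,0,0,0,0,0,0,0,0,2,0,0,0,0,0,0,2,1,0,0,0,0,1,0,1,0,2,2,0,0,0,0,0,0]
Step 9: delete br at [26, 36] -> counters=[0,0,0,0,0,0,0,0,0,1,0,0,0,0,0,0,0,0,0,2,0,0,0,0,0,0,1,1,0,0,0,0,1,0,1,0,1,2,0,0,0,0,0,0]
Step 10: insert o at [32, 34] -> counters=[0,0,0,0,0,0,0,0,0,1,0,0,0,0,0,0,0,0,0,2,0,0,0,0,0,0,1,1,0,0,0,0,2,0,2,0,1,2,0,0,0,0,0,0]
Final counters=[0,0,0,0,0,0,0,0,0,1,0,0,0,0,0,0,0,0,0,2,0,0,0,0,0,0,1,1,0,0,0,0,2,0,2,0,1,2,0,0,0,0,0,0] -> counters[9]=1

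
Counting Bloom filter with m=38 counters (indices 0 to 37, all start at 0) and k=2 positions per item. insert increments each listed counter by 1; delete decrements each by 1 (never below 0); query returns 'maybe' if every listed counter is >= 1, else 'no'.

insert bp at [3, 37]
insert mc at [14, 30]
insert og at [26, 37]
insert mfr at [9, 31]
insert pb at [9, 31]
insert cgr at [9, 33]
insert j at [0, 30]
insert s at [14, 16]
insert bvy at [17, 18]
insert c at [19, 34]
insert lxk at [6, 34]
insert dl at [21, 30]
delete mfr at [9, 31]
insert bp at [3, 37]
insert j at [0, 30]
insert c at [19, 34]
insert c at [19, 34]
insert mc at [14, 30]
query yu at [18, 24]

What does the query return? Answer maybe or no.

Answer: no

Derivation:
Step 1: insert bp at [3, 37] -> counters=[0,0,0,1,0,0,0,0,0,0,0,0,0,0,0,0,0,0,0,0,0,0,0,0,0,0,0,0,0,0,0,0,0,0,0,0,0,1]
Step 2: insert mc at [14, 30] -> counters=[0,0,0,1,0,0,0,0,0,0,0,0,0,0,1,0,0,0,0,0,0,0,0,0,0,0,0,0,0,0,1,0,0,0,0,0,0,1]
Step 3: insert og at [26, 37] -> counters=[0,0,0,1,0,0,0,0,0,0,0,0,0,0,1,0,0,0,0,0,0,0,0,0,0,0,1,0,0,0,1,0,0,0,0,0,0,2]
Step 4: insert mfr at [9, 31] -> counters=[0,0,0,1,0,0,0,0,0,1,0,0,0,0,1,0,0,0,0,0,0,0,0,0,0,0,1,0,0,0,1,1,0,0,0,0,0,2]
Step 5: insert pb at [9, 31] -> counters=[0,0,0,1,0,0,0,0,0,2,0,0,0,0,1,0,0,0,0,0,0,0,0,0,0,0,1,0,0,0,1,2,0,0,0,0,0,2]
Step 6: insert cgr at [9, 33] -> counters=[0,0,0,1,0,0,0,0,0,3,0,0,0,0,1,0,0,0,0,0,0,0,0,0,0,0,1,0,0,0,1,2,0,1,0,0,0,2]
Step 7: insert j at [0, 30] -> counters=[1,0,0,1,0,0,0,0,0,3,0,0,0,0,1,0,0,0,0,0,0,0,0,0,0,0,1,0,0,0,2,2,0,1,0,0,0,2]
Step 8: insert s at [14, 16] -> counters=[1,0,0,1,0,0,0,0,0,3,0,0,0,0,2,0,1,0,0,0,0,0,0,0,0,0,1,0,0,0,2,2,0,1,0,0,0,2]
Step 9: insert bvy at [17, 18] -> counters=[1,0,0,1,0,0,0,0,0,3,0,0,0,0,2,0,1,1,1,0,0,0,0,0,0,0,1,0,0,0,2,2,0,1,0,0,0,2]
Step 10: insert c at [19, 34] -> counters=[1,0,0,1,0,0,0,0,0,3,0,0,0,0,2,0,1,1,1,1,0,0,0,0,0,0,1,0,0,0,2,2,0,1,1,0,0,2]
Step 11: insert lxk at [6, 34] -> counters=[1,0,0,1,0,0,1,0,0,3,0,0,0,0,2,0,1,1,1,1,0,0,0,0,0,0,1,0,0,0,2,2,0,1,2,0,0,2]
Step 12: insert dl at [21, 30] -> counters=[1,0,0,1,0,0,1,0,0,3,0,0,0,0,2,0,1,1,1,1,0,1,0,0,0,0,1,0,0,0,3,2,0,1,2,0,0,2]
Step 13: delete mfr at [9, 31] -> counters=[1,0,0,1,0,0,1,0,0,2,0,0,0,0,2,0,1,1,1,1,0,1,0,0,0,0,1,0,0,0,3,1,0,1,2,0,0,2]
Step 14: insert bp at [3, 37] -> counters=[1,0,0,2,0,0,1,0,0,2,0,0,0,0,2,0,1,1,1,1,0,1,0,0,0,0,1,0,0,0,3,1,0,1,2,0,0,3]
Step 15: insert j at [0, 30] -> counters=[2,0,0,2,0,0,1,0,0,2,0,0,0,0,2,0,1,1,1,1,0,1,0,0,0,0,1,0,0,0,4,1,0,1,2,0,0,3]
Step 16: insert c at [19, 34] -> counters=[2,0,0,2,0,0,1,0,0,2,0,0,0,0,2,0,1,1,1,2,0,1,0,0,0,0,1,0,0,0,4,1,0,1,3,0,0,3]
Step 17: insert c at [19, 34] -> counters=[2,0,0,2,0,0,1,0,0,2,0,0,0,0,2,0,1,1,1,3,0,1,0,0,0,0,1,0,0,0,4,1,0,1,4,0,0,3]
Step 18: insert mc at [14, 30] -> counters=[2,0,0,2,0,0,1,0,0,2,0,0,0,0,3,0,1,1,1,3,0,1,0,0,0,0,1,0,0,0,5,1,0,1,4,0,0,3]
Query yu: check counters[18]=1 counters[24]=0 -> no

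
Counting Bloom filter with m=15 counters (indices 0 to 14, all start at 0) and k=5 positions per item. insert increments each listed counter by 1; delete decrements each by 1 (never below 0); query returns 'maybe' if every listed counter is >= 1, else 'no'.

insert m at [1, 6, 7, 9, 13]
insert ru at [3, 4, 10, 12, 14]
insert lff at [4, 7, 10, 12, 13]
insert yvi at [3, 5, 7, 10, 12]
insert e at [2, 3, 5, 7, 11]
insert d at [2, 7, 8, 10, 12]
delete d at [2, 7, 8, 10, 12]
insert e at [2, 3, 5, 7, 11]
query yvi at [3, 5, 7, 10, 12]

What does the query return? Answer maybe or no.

Step 1: insert m at [1, 6, 7, 9, 13] -> counters=[0,1,0,0,0,0,1,1,0,1,0,0,0,1,0]
Step 2: insert ru at [3, 4, 10, 12, 14] -> counters=[0,1,0,1,1,0,1,1,0,1,1,0,1,1,1]
Step 3: insert lff at [4, 7, 10, 12, 13] -> counters=[0,1,0,1,2,0,1,2,0,1,2,0,2,2,1]
Step 4: insert yvi at [3, 5, 7, 10, 12] -> counters=[0,1,0,2,2,1,1,3,0,1,3,0,3,2,1]
Step 5: insert e at [2, 3, 5, 7, 11] -> counters=[0,1,1,3,2,2,1,4,0,1,3,1,3,2,1]
Step 6: insert d at [2, 7, 8, 10, 12] -> counters=[0,1,2,3,2,2,1,5,1,1,4,1,4,2,1]
Step 7: delete d at [2, 7, 8, 10, 12] -> counters=[0,1,1,3,2,2,1,4,0,1,3,1,3,2,1]
Step 8: insert e at [2, 3, 5, 7, 11] -> counters=[0,1,2,4,2,3,1,5,0,1,3,2,3,2,1]
Query yvi: check counters[3]=4 counters[5]=3 counters[7]=5 counters[10]=3 counters[12]=3 -> maybe

Answer: maybe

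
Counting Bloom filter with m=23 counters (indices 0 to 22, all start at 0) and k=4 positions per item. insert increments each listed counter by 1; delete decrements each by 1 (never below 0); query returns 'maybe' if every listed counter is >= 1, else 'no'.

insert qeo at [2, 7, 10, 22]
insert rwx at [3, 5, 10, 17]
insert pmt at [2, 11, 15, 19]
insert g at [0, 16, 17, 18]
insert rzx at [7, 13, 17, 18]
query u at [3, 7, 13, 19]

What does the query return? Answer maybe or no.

Step 1: insert qeo at [2, 7, 10, 22] -> counters=[0,0,1,0,0,0,0,1,0,0,1,0,0,0,0,0,0,0,0,0,0,0,1]
Step 2: insert rwx at [3, 5, 10, 17] -> counters=[0,0,1,1,0,1,0,1,0,0,2,0,0,0,0,0,0,1,0,0,0,0,1]
Step 3: insert pmt at [2, 11, 15, 19] -> counters=[0,0,2,1,0,1,0,1,0,0,2,1,0,0,0,1,0,1,0,1,0,0,1]
Step 4: insert g at [0, 16, 17, 18] -> counters=[1,0,2,1,0,1,0,1,0,0,2,1,0,0,0,1,1,2,1,1,0,0,1]
Step 5: insert rzx at [7, 13, 17, 18] -> counters=[1,0,2,1,0,1,0,2,0,0,2,1,0,1,0,1,1,3,2,1,0,0,1]
Query u: check counters[3]=1 counters[7]=2 counters[13]=1 counters[19]=1 -> maybe

Answer: maybe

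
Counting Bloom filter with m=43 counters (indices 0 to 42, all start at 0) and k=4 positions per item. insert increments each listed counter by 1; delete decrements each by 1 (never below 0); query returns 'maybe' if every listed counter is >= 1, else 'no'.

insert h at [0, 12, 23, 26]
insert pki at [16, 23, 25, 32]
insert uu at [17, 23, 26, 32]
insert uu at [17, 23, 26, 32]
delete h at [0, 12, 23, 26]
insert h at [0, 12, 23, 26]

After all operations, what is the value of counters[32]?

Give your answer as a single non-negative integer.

Step 1: insert h at [0, 12, 23, 26] -> counters=[1,0,0,0,0,0,0,0,0,0,0,0,1,0,0,0,0,0,0,0,0,0,0,1,0,0,1,0,0,0,0,0,0,0,0,0,0,0,0,0,0,0,0]
Step 2: insert pki at [16, 23, 25, 32] -> counters=[1,0,0,0,0,0,0,0,0,0,0,0,1,0,0,0,1,0,0,0,0,0,0,2,0,1,1,0,0,0,0,0,1,0,0,0,0,0,0,0,0,0,0]
Step 3: insert uu at [17, 23, 26, 32] -> counters=[1,0,0,0,0,0,0,0,0,0,0,0,1,0,0,0,1,1,0,0,0,0,0,3,0,1,2,0,0,0,0,0,2,0,0,0,0,0,0,0,0,0,0]
Step 4: insert uu at [17, 23, 26, 32] -> counters=[1,0,0,0,0,0,0,0,0,0,0,0,1,0,0,0,1,2,0,0,0,0,0,4,0,1,3,0,0,0,0,0,3,0,0,0,0,0,0,0,0,0,0]
Step 5: delete h at [0, 12, 23, 26] -> counters=[0,0,0,0,0,0,0,0,0,0,0,0,0,0,0,0,1,2,0,0,0,0,0,3,0,1,2,0,0,0,0,0,3,0,0,0,0,0,0,0,0,0,0]
Step 6: insert h at [0, 12, 23, 26] -> counters=[1,0,0,0,0,0,0,0,0,0,0,0,1,0,0,0,1,2,0,0,0,0,0,4,0,1,3,0,0,0,0,0,3,0,0,0,0,0,0,0,0,0,0]
Final counters=[1,0,0,0,0,0,0,0,0,0,0,0,1,0,0,0,1,2,0,0,0,0,0,4,0,1,3,0,0,0,0,0,3,0,0,0,0,0,0,0,0,0,0] -> counters[32]=3

Answer: 3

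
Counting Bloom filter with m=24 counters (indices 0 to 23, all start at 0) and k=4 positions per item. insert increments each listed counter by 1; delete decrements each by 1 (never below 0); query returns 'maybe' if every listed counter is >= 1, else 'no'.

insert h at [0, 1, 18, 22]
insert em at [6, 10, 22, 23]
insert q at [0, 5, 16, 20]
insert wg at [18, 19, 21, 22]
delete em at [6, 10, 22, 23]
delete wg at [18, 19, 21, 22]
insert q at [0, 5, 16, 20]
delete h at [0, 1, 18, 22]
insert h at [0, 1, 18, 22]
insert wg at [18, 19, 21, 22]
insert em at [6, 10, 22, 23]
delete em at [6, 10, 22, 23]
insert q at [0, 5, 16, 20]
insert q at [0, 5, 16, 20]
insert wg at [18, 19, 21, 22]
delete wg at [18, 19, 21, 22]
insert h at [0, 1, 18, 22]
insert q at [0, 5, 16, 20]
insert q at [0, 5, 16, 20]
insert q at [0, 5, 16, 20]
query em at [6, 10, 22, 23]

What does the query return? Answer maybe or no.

Answer: no

Derivation:
Step 1: insert h at [0, 1, 18, 22] -> counters=[1,1,0,0,0,0,0,0,0,0,0,0,0,0,0,0,0,0,1,0,0,0,1,0]
Step 2: insert em at [6, 10, 22, 23] -> counters=[1,1,0,0,0,0,1,0,0,0,1,0,0,0,0,0,0,0,1,0,0,0,2,1]
Step 3: insert q at [0, 5, 16, 20] -> counters=[2,1,0,0,0,1,1,0,0,0,1,0,0,0,0,0,1,0,1,0,1,0,2,1]
Step 4: insert wg at [18, 19, 21, 22] -> counters=[2,1,0,0,0,1,1,0,0,0,1,0,0,0,0,0,1,0,2,1,1,1,3,1]
Step 5: delete em at [6, 10, 22, 23] -> counters=[2,1,0,0,0,1,0,0,0,0,0,0,0,0,0,0,1,0,2,1,1,1,2,0]
Step 6: delete wg at [18, 19, 21, 22] -> counters=[2,1,0,0,0,1,0,0,0,0,0,0,0,0,0,0,1,0,1,0,1,0,1,0]
Step 7: insert q at [0, 5, 16, 20] -> counters=[3,1,0,0,0,2,0,0,0,0,0,0,0,0,0,0,2,0,1,0,2,0,1,0]
Step 8: delete h at [0, 1, 18, 22] -> counters=[2,0,0,0,0,2,0,0,0,0,0,0,0,0,0,0,2,0,0,0,2,0,0,0]
Step 9: insert h at [0, 1, 18, 22] -> counters=[3,1,0,0,0,2,0,0,0,0,0,0,0,0,0,0,2,0,1,0,2,0,1,0]
Step 10: insert wg at [18, 19, 21, 22] -> counters=[3,1,0,0,0,2,0,0,0,0,0,0,0,0,0,0,2,0,2,1,2,1,2,0]
Step 11: insert em at [6, 10, 22, 23] -> counters=[3,1,0,0,0,2,1,0,0,0,1,0,0,0,0,0,2,0,2,1,2,1,3,1]
Step 12: delete em at [6, 10, 22, 23] -> counters=[3,1,0,0,0,2,0,0,0,0,0,0,0,0,0,0,2,0,2,1,2,1,2,0]
Step 13: insert q at [0, 5, 16, 20] -> counters=[4,1,0,0,0,3,0,0,0,0,0,0,0,0,0,0,3,0,2,1,3,1,2,0]
Step 14: insert q at [0, 5, 16, 20] -> counters=[5,1,0,0,0,4,0,0,0,0,0,0,0,0,0,0,4,0,2,1,4,1,2,0]
Step 15: insert wg at [18, 19, 21, 22] -> counters=[5,1,0,0,0,4,0,0,0,0,0,0,0,0,0,0,4,0,3,2,4,2,3,0]
Step 16: delete wg at [18, 19, 21, 22] -> counters=[5,1,0,0,0,4,0,0,0,0,0,0,0,0,0,0,4,0,2,1,4,1,2,0]
Step 17: insert h at [0, 1, 18, 22] -> counters=[6,2,0,0,0,4,0,0,0,0,0,0,0,0,0,0,4,0,3,1,4,1,3,0]
Step 18: insert q at [0, 5, 16, 20] -> counters=[7,2,0,0,0,5,0,0,0,0,0,0,0,0,0,0,5,0,3,1,5,1,3,0]
Step 19: insert q at [0, 5, 16, 20] -> counters=[8,2,0,0,0,6,0,0,0,0,0,0,0,0,0,0,6,0,3,1,6,1,3,0]
Step 20: insert q at [0, 5, 16, 20] -> counters=[9,2,0,0,0,7,0,0,0,0,0,0,0,0,0,0,7,0,3,1,7,1,3,0]
Query em: check counters[6]=0 counters[10]=0 counters[22]=3 counters[23]=0 -> no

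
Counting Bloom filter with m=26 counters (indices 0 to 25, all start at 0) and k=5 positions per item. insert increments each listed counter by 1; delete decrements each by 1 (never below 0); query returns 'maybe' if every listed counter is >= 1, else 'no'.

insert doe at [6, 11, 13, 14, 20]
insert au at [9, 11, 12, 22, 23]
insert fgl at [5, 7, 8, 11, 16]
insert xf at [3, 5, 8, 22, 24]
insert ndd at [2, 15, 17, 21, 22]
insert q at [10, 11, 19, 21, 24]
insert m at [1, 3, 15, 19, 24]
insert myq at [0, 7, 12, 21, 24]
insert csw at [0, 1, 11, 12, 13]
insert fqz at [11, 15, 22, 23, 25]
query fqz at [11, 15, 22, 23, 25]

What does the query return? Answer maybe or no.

Step 1: insert doe at [6, 11, 13, 14, 20] -> counters=[0,0,0,0,0,0,1,0,0,0,0,1,0,1,1,0,0,0,0,0,1,0,0,0,0,0]
Step 2: insert au at [9, 11, 12, 22, 23] -> counters=[0,0,0,0,0,0,1,0,0,1,0,2,1,1,1,0,0,0,0,0,1,0,1,1,0,0]
Step 3: insert fgl at [5, 7, 8, 11, 16] -> counters=[0,0,0,0,0,1,1,1,1,1,0,3,1,1,1,0,1,0,0,0,1,0,1,1,0,0]
Step 4: insert xf at [3, 5, 8, 22, 24] -> counters=[0,0,0,1,0,2,1,1,2,1,0,3,1,1,1,0,1,0,0,0,1,0,2,1,1,0]
Step 5: insert ndd at [2, 15, 17, 21, 22] -> counters=[0,0,1,1,0,2,1,1,2,1,0,3,1,1,1,1,1,1,0,0,1,1,3,1,1,0]
Step 6: insert q at [10, 11, 19, 21, 24] -> counters=[0,0,1,1,0,2,1,1,2,1,1,4,1,1,1,1,1,1,0,1,1,2,3,1,2,0]
Step 7: insert m at [1, 3, 15, 19, 24] -> counters=[0,1,1,2,0,2,1,1,2,1,1,4,1,1,1,2,1,1,0,2,1,2,3,1,3,0]
Step 8: insert myq at [0, 7, 12, 21, 24] -> counters=[1,1,1,2,0,2,1,2,2,1,1,4,2,1,1,2,1,1,0,2,1,3,3,1,4,0]
Step 9: insert csw at [0, 1, 11, 12, 13] -> counters=[2,2,1,2,0,2,1,2,2,1,1,5,3,2,1,2,1,1,0,2,1,3,3,1,4,0]
Step 10: insert fqz at [11, 15, 22, 23, 25] -> counters=[2,2,1,2,0,2,1,2,2,1,1,6,3,2,1,3,1,1,0,2,1,3,4,2,4,1]
Query fqz: check counters[11]=6 counters[15]=3 counters[22]=4 counters[23]=2 counters[25]=1 -> maybe

Answer: maybe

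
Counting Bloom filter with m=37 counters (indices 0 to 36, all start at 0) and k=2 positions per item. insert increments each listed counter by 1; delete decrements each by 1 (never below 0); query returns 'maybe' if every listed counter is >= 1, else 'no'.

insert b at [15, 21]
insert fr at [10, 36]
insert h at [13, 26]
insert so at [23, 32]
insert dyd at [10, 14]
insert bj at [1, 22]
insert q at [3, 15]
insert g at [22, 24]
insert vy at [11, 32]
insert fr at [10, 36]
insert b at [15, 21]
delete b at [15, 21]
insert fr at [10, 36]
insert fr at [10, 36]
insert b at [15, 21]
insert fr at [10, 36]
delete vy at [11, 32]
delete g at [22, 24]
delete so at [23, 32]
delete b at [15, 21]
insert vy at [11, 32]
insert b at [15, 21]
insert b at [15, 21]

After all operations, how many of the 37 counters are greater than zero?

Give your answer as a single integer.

Answer: 12

Derivation:
Step 1: insert b at [15, 21] -> counters=[0,0,0,0,0,0,0,0,0,0,0,0,0,0,0,1,0,0,0,0,0,1,0,0,0,0,0,0,0,0,0,0,0,0,0,0,0]
Step 2: insert fr at [10, 36] -> counters=[0,0,0,0,0,0,0,0,0,0,1,0,0,0,0,1,0,0,0,0,0,1,0,0,0,0,0,0,0,0,0,0,0,0,0,0,1]
Step 3: insert h at [13, 26] -> counters=[0,0,0,0,0,0,0,0,0,0,1,0,0,1,0,1,0,0,0,0,0,1,0,0,0,0,1,0,0,0,0,0,0,0,0,0,1]
Step 4: insert so at [23, 32] -> counters=[0,0,0,0,0,0,0,0,0,0,1,0,0,1,0,1,0,0,0,0,0,1,0,1,0,0,1,0,0,0,0,0,1,0,0,0,1]
Step 5: insert dyd at [10, 14] -> counters=[0,0,0,0,0,0,0,0,0,0,2,0,0,1,1,1,0,0,0,0,0,1,0,1,0,0,1,0,0,0,0,0,1,0,0,0,1]
Step 6: insert bj at [1, 22] -> counters=[0,1,0,0,0,0,0,0,0,0,2,0,0,1,1,1,0,0,0,0,0,1,1,1,0,0,1,0,0,0,0,0,1,0,0,0,1]
Step 7: insert q at [3, 15] -> counters=[0,1,0,1,0,0,0,0,0,0,2,0,0,1,1,2,0,0,0,0,0,1,1,1,0,0,1,0,0,0,0,0,1,0,0,0,1]
Step 8: insert g at [22, 24] -> counters=[0,1,0,1,0,0,0,0,0,0,2,0,0,1,1,2,0,0,0,0,0,1,2,1,1,0,1,0,0,0,0,0,1,0,0,0,1]
Step 9: insert vy at [11, 32] -> counters=[0,1,0,1,0,0,0,0,0,0,2,1,0,1,1,2,0,0,0,0,0,1,2,1,1,0,1,0,0,0,0,0,2,0,0,0,1]
Step 10: insert fr at [10, 36] -> counters=[0,1,0,1,0,0,0,0,0,0,3,1,0,1,1,2,0,0,0,0,0,1,2,1,1,0,1,0,0,0,0,0,2,0,0,0,2]
Step 11: insert b at [15, 21] -> counters=[0,1,0,1,0,0,0,0,0,0,3,1,0,1,1,3,0,0,0,0,0,2,2,1,1,0,1,0,0,0,0,0,2,0,0,0,2]
Step 12: delete b at [15, 21] -> counters=[0,1,0,1,0,0,0,0,0,0,3,1,0,1,1,2,0,0,0,0,0,1,2,1,1,0,1,0,0,0,0,0,2,0,0,0,2]
Step 13: insert fr at [10, 36] -> counters=[0,1,0,1,0,0,0,0,0,0,4,1,0,1,1,2,0,0,0,0,0,1,2,1,1,0,1,0,0,0,0,0,2,0,0,0,3]
Step 14: insert fr at [10, 36] -> counters=[0,1,0,1,0,0,0,0,0,0,5,1,0,1,1,2,0,0,0,0,0,1,2,1,1,0,1,0,0,0,0,0,2,0,0,0,4]
Step 15: insert b at [15, 21] -> counters=[0,1,0,1,0,0,0,0,0,0,5,1,0,1,1,3,0,0,0,0,0,2,2,1,1,0,1,0,0,0,0,0,2,0,0,0,4]
Step 16: insert fr at [10, 36] -> counters=[0,1,0,1,0,0,0,0,0,0,6,1,0,1,1,3,0,0,0,0,0,2,2,1,1,0,1,0,0,0,0,0,2,0,0,0,5]
Step 17: delete vy at [11, 32] -> counters=[0,1,0,1,0,0,0,0,0,0,6,0,0,1,1,3,0,0,0,0,0,2,2,1,1,0,1,0,0,0,0,0,1,0,0,0,5]
Step 18: delete g at [22, 24] -> counters=[0,1,0,1,0,0,0,0,0,0,6,0,0,1,1,3,0,0,0,0,0,2,1,1,0,0,1,0,0,0,0,0,1,0,0,0,5]
Step 19: delete so at [23, 32] -> counters=[0,1,0,1,0,0,0,0,0,0,6,0,0,1,1,3,0,0,0,0,0,2,1,0,0,0,1,0,0,0,0,0,0,0,0,0,5]
Step 20: delete b at [15, 21] -> counters=[0,1,0,1,0,0,0,0,0,0,6,0,0,1,1,2,0,0,0,0,0,1,1,0,0,0,1,0,0,0,0,0,0,0,0,0,5]
Step 21: insert vy at [11, 32] -> counters=[0,1,0,1,0,0,0,0,0,0,6,1,0,1,1,2,0,0,0,0,0,1,1,0,0,0,1,0,0,0,0,0,1,0,0,0,5]
Step 22: insert b at [15, 21] -> counters=[0,1,0,1,0,0,0,0,0,0,6,1,0,1,1,3,0,0,0,0,0,2,1,0,0,0,1,0,0,0,0,0,1,0,0,0,5]
Step 23: insert b at [15, 21] -> counters=[0,1,0,1,0,0,0,0,0,0,6,1,0,1,1,4,0,0,0,0,0,3,1,0,0,0,1,0,0,0,0,0,1,0,0,0,5]
Final counters=[0,1,0,1,0,0,0,0,0,0,6,1,0,1,1,4,0,0,0,0,0,3,1,0,0,0,1,0,0,0,0,0,1,0,0,0,5] -> 12 nonzero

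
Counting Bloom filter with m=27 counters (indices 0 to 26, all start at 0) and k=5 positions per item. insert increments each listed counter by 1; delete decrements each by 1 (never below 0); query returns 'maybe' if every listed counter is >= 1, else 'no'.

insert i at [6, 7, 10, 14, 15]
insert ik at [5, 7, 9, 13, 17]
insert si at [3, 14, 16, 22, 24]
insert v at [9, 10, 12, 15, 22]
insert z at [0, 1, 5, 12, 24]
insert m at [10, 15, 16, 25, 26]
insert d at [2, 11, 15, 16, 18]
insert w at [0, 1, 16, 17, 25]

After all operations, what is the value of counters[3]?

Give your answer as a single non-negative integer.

Step 1: insert i at [6, 7, 10, 14, 15] -> counters=[0,0,0,0,0,0,1,1,0,0,1,0,0,0,1,1,0,0,0,0,0,0,0,0,0,0,0]
Step 2: insert ik at [5, 7, 9, 13, 17] -> counters=[0,0,0,0,0,1,1,2,0,1,1,0,0,1,1,1,0,1,0,0,0,0,0,0,0,0,0]
Step 3: insert si at [3, 14, 16, 22, 24] -> counters=[0,0,0,1,0,1,1,2,0,1,1,0,0,1,2,1,1,1,0,0,0,0,1,0,1,0,0]
Step 4: insert v at [9, 10, 12, 15, 22] -> counters=[0,0,0,1,0,1,1,2,0,2,2,0,1,1,2,2,1,1,0,0,0,0,2,0,1,0,0]
Step 5: insert z at [0, 1, 5, 12, 24] -> counters=[1,1,0,1,0,2,1,2,0,2,2,0,2,1,2,2,1,1,0,0,0,0,2,0,2,0,0]
Step 6: insert m at [10, 15, 16, 25, 26] -> counters=[1,1,0,1,0,2,1,2,0,2,3,0,2,1,2,3,2,1,0,0,0,0,2,0,2,1,1]
Step 7: insert d at [2, 11, 15, 16, 18] -> counters=[1,1,1,1,0,2,1,2,0,2,3,1,2,1,2,4,3,1,1,0,0,0,2,0,2,1,1]
Step 8: insert w at [0, 1, 16, 17, 25] -> counters=[2,2,1,1,0,2,1,2,0,2,3,1,2,1,2,4,4,2,1,0,0,0,2,0,2,2,1]
Final counters=[2,2,1,1,0,2,1,2,0,2,3,1,2,1,2,4,4,2,1,0,0,0,2,0,2,2,1] -> counters[3]=1

Answer: 1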